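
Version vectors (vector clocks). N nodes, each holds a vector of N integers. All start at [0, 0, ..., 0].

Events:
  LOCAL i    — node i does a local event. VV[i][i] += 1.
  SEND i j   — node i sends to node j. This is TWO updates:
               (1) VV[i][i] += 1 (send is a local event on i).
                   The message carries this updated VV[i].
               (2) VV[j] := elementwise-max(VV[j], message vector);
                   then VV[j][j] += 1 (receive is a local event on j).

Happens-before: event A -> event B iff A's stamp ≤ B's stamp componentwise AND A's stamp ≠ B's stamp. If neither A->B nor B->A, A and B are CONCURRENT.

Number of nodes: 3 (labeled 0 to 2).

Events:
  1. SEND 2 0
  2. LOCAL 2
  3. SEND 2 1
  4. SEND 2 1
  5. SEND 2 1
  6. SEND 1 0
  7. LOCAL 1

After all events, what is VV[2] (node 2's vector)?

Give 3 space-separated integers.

Initial: VV[0]=[0, 0, 0]
Initial: VV[1]=[0, 0, 0]
Initial: VV[2]=[0, 0, 0]
Event 1: SEND 2->0: VV[2][2]++ -> VV[2]=[0, 0, 1], msg_vec=[0, 0, 1]; VV[0]=max(VV[0],msg_vec) then VV[0][0]++ -> VV[0]=[1, 0, 1]
Event 2: LOCAL 2: VV[2][2]++ -> VV[2]=[0, 0, 2]
Event 3: SEND 2->1: VV[2][2]++ -> VV[2]=[0, 0, 3], msg_vec=[0, 0, 3]; VV[1]=max(VV[1],msg_vec) then VV[1][1]++ -> VV[1]=[0, 1, 3]
Event 4: SEND 2->1: VV[2][2]++ -> VV[2]=[0, 0, 4], msg_vec=[0, 0, 4]; VV[1]=max(VV[1],msg_vec) then VV[1][1]++ -> VV[1]=[0, 2, 4]
Event 5: SEND 2->1: VV[2][2]++ -> VV[2]=[0, 0, 5], msg_vec=[0, 0, 5]; VV[1]=max(VV[1],msg_vec) then VV[1][1]++ -> VV[1]=[0, 3, 5]
Event 6: SEND 1->0: VV[1][1]++ -> VV[1]=[0, 4, 5], msg_vec=[0, 4, 5]; VV[0]=max(VV[0],msg_vec) then VV[0][0]++ -> VV[0]=[2, 4, 5]
Event 7: LOCAL 1: VV[1][1]++ -> VV[1]=[0, 5, 5]
Final vectors: VV[0]=[2, 4, 5]; VV[1]=[0, 5, 5]; VV[2]=[0, 0, 5]

Answer: 0 0 5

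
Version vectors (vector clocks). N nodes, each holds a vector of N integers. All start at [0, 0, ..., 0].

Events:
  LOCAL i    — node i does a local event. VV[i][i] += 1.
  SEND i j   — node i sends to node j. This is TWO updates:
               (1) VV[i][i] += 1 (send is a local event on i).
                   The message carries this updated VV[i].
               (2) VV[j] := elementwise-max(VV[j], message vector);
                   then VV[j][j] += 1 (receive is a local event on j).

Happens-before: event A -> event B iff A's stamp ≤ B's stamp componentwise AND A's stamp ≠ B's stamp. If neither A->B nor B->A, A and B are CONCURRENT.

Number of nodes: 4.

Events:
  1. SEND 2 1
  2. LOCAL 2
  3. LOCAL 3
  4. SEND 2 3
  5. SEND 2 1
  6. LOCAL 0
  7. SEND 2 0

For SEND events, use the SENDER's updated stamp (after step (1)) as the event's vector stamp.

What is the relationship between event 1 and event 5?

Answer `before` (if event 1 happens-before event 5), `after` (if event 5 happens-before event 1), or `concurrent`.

Answer: before

Derivation:
Initial: VV[0]=[0, 0, 0, 0]
Initial: VV[1]=[0, 0, 0, 0]
Initial: VV[2]=[0, 0, 0, 0]
Initial: VV[3]=[0, 0, 0, 0]
Event 1: SEND 2->1: VV[2][2]++ -> VV[2]=[0, 0, 1, 0], msg_vec=[0, 0, 1, 0]; VV[1]=max(VV[1],msg_vec) then VV[1][1]++ -> VV[1]=[0, 1, 1, 0]
Event 2: LOCAL 2: VV[2][2]++ -> VV[2]=[0, 0, 2, 0]
Event 3: LOCAL 3: VV[3][3]++ -> VV[3]=[0, 0, 0, 1]
Event 4: SEND 2->3: VV[2][2]++ -> VV[2]=[0, 0, 3, 0], msg_vec=[0, 0, 3, 0]; VV[3]=max(VV[3],msg_vec) then VV[3][3]++ -> VV[3]=[0, 0, 3, 2]
Event 5: SEND 2->1: VV[2][2]++ -> VV[2]=[0, 0, 4, 0], msg_vec=[0, 0, 4, 0]; VV[1]=max(VV[1],msg_vec) then VV[1][1]++ -> VV[1]=[0, 2, 4, 0]
Event 6: LOCAL 0: VV[0][0]++ -> VV[0]=[1, 0, 0, 0]
Event 7: SEND 2->0: VV[2][2]++ -> VV[2]=[0, 0, 5, 0], msg_vec=[0, 0, 5, 0]; VV[0]=max(VV[0],msg_vec) then VV[0][0]++ -> VV[0]=[2, 0, 5, 0]
Event 1 stamp: [0, 0, 1, 0]
Event 5 stamp: [0, 0, 4, 0]
[0, 0, 1, 0] <= [0, 0, 4, 0]? True
[0, 0, 4, 0] <= [0, 0, 1, 0]? False
Relation: before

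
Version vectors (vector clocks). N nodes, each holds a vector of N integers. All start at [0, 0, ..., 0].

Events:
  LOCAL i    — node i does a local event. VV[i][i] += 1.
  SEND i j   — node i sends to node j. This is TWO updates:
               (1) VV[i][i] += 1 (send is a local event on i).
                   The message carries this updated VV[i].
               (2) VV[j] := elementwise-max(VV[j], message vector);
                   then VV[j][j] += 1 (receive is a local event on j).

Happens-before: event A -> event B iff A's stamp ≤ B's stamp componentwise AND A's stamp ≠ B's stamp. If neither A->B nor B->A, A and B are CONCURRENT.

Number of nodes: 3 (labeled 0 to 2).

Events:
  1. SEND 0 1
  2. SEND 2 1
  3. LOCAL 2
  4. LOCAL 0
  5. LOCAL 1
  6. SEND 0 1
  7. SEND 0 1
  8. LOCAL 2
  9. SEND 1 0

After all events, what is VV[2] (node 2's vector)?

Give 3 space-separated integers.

Answer: 0 0 3

Derivation:
Initial: VV[0]=[0, 0, 0]
Initial: VV[1]=[0, 0, 0]
Initial: VV[2]=[0, 0, 0]
Event 1: SEND 0->1: VV[0][0]++ -> VV[0]=[1, 0, 0], msg_vec=[1, 0, 0]; VV[1]=max(VV[1],msg_vec) then VV[1][1]++ -> VV[1]=[1, 1, 0]
Event 2: SEND 2->1: VV[2][2]++ -> VV[2]=[0, 0, 1], msg_vec=[0, 0, 1]; VV[1]=max(VV[1],msg_vec) then VV[1][1]++ -> VV[1]=[1, 2, 1]
Event 3: LOCAL 2: VV[2][2]++ -> VV[2]=[0, 0, 2]
Event 4: LOCAL 0: VV[0][0]++ -> VV[0]=[2, 0, 0]
Event 5: LOCAL 1: VV[1][1]++ -> VV[1]=[1, 3, 1]
Event 6: SEND 0->1: VV[0][0]++ -> VV[0]=[3, 0, 0], msg_vec=[3, 0, 0]; VV[1]=max(VV[1],msg_vec) then VV[1][1]++ -> VV[1]=[3, 4, 1]
Event 7: SEND 0->1: VV[0][0]++ -> VV[0]=[4, 0, 0], msg_vec=[4, 0, 0]; VV[1]=max(VV[1],msg_vec) then VV[1][1]++ -> VV[1]=[4, 5, 1]
Event 8: LOCAL 2: VV[2][2]++ -> VV[2]=[0, 0, 3]
Event 9: SEND 1->0: VV[1][1]++ -> VV[1]=[4, 6, 1], msg_vec=[4, 6, 1]; VV[0]=max(VV[0],msg_vec) then VV[0][0]++ -> VV[0]=[5, 6, 1]
Final vectors: VV[0]=[5, 6, 1]; VV[1]=[4, 6, 1]; VV[2]=[0, 0, 3]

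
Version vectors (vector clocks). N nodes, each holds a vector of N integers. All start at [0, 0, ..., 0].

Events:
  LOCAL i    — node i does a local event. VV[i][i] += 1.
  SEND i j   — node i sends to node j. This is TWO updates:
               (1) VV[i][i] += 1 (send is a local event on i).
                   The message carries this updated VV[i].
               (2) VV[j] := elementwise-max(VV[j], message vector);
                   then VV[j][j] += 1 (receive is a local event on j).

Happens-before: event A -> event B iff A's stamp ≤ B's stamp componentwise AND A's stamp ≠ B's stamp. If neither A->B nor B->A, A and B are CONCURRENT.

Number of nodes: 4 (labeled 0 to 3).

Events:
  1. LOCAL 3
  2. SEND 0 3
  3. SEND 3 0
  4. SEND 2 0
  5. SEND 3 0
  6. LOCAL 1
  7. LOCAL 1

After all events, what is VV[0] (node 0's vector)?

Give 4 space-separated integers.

Initial: VV[0]=[0, 0, 0, 0]
Initial: VV[1]=[0, 0, 0, 0]
Initial: VV[2]=[0, 0, 0, 0]
Initial: VV[3]=[0, 0, 0, 0]
Event 1: LOCAL 3: VV[3][3]++ -> VV[3]=[0, 0, 0, 1]
Event 2: SEND 0->3: VV[0][0]++ -> VV[0]=[1, 0, 0, 0], msg_vec=[1, 0, 0, 0]; VV[3]=max(VV[3],msg_vec) then VV[3][3]++ -> VV[3]=[1, 0, 0, 2]
Event 3: SEND 3->0: VV[3][3]++ -> VV[3]=[1, 0, 0, 3], msg_vec=[1, 0, 0, 3]; VV[0]=max(VV[0],msg_vec) then VV[0][0]++ -> VV[0]=[2, 0, 0, 3]
Event 4: SEND 2->0: VV[2][2]++ -> VV[2]=[0, 0, 1, 0], msg_vec=[0, 0, 1, 0]; VV[0]=max(VV[0],msg_vec) then VV[0][0]++ -> VV[0]=[3, 0, 1, 3]
Event 5: SEND 3->0: VV[3][3]++ -> VV[3]=[1, 0, 0, 4], msg_vec=[1, 0, 0, 4]; VV[0]=max(VV[0],msg_vec) then VV[0][0]++ -> VV[0]=[4, 0, 1, 4]
Event 6: LOCAL 1: VV[1][1]++ -> VV[1]=[0, 1, 0, 0]
Event 7: LOCAL 1: VV[1][1]++ -> VV[1]=[0, 2, 0, 0]
Final vectors: VV[0]=[4, 0, 1, 4]; VV[1]=[0, 2, 0, 0]; VV[2]=[0, 0, 1, 0]; VV[3]=[1, 0, 0, 4]

Answer: 4 0 1 4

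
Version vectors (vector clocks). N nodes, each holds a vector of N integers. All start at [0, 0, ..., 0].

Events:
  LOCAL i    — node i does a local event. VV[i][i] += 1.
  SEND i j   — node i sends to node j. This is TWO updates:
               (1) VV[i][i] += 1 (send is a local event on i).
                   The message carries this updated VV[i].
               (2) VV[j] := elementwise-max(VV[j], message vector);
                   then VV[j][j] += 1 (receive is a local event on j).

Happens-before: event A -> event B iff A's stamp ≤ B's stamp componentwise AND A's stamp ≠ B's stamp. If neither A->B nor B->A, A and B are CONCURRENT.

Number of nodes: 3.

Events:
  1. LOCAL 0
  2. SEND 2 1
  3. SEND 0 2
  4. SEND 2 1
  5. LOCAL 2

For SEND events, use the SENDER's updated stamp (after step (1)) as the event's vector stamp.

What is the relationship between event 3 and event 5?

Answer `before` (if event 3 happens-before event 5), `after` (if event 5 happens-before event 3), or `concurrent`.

Initial: VV[0]=[0, 0, 0]
Initial: VV[1]=[0, 0, 0]
Initial: VV[2]=[0, 0, 0]
Event 1: LOCAL 0: VV[0][0]++ -> VV[0]=[1, 0, 0]
Event 2: SEND 2->1: VV[2][2]++ -> VV[2]=[0, 0, 1], msg_vec=[0, 0, 1]; VV[1]=max(VV[1],msg_vec) then VV[1][1]++ -> VV[1]=[0, 1, 1]
Event 3: SEND 0->2: VV[0][0]++ -> VV[0]=[2, 0, 0], msg_vec=[2, 0, 0]; VV[2]=max(VV[2],msg_vec) then VV[2][2]++ -> VV[2]=[2, 0, 2]
Event 4: SEND 2->1: VV[2][2]++ -> VV[2]=[2, 0, 3], msg_vec=[2, 0, 3]; VV[1]=max(VV[1],msg_vec) then VV[1][1]++ -> VV[1]=[2, 2, 3]
Event 5: LOCAL 2: VV[2][2]++ -> VV[2]=[2, 0, 4]
Event 3 stamp: [2, 0, 0]
Event 5 stamp: [2, 0, 4]
[2, 0, 0] <= [2, 0, 4]? True
[2, 0, 4] <= [2, 0, 0]? False
Relation: before

Answer: before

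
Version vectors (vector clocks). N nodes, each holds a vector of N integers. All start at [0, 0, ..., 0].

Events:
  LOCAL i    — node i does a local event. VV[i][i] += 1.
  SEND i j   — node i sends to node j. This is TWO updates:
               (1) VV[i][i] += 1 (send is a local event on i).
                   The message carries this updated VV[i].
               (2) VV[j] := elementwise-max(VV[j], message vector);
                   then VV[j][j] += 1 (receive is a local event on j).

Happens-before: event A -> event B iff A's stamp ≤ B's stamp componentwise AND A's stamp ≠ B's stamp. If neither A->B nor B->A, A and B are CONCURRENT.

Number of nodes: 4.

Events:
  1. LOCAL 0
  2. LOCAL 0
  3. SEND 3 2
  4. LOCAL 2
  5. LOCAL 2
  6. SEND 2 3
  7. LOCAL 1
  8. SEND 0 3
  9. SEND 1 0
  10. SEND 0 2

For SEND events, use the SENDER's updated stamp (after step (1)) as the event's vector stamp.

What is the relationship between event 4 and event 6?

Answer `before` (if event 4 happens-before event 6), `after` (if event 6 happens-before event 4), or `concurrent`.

Initial: VV[0]=[0, 0, 0, 0]
Initial: VV[1]=[0, 0, 0, 0]
Initial: VV[2]=[0, 0, 0, 0]
Initial: VV[3]=[0, 0, 0, 0]
Event 1: LOCAL 0: VV[0][0]++ -> VV[0]=[1, 0, 0, 0]
Event 2: LOCAL 0: VV[0][0]++ -> VV[0]=[2, 0, 0, 0]
Event 3: SEND 3->2: VV[3][3]++ -> VV[3]=[0, 0, 0, 1], msg_vec=[0, 0, 0, 1]; VV[2]=max(VV[2],msg_vec) then VV[2][2]++ -> VV[2]=[0, 0, 1, 1]
Event 4: LOCAL 2: VV[2][2]++ -> VV[2]=[0, 0, 2, 1]
Event 5: LOCAL 2: VV[2][2]++ -> VV[2]=[0, 0, 3, 1]
Event 6: SEND 2->3: VV[2][2]++ -> VV[2]=[0, 0, 4, 1], msg_vec=[0, 0, 4, 1]; VV[3]=max(VV[3],msg_vec) then VV[3][3]++ -> VV[3]=[0, 0, 4, 2]
Event 7: LOCAL 1: VV[1][1]++ -> VV[1]=[0, 1, 0, 0]
Event 8: SEND 0->3: VV[0][0]++ -> VV[0]=[3, 0, 0, 0], msg_vec=[3, 0, 0, 0]; VV[3]=max(VV[3],msg_vec) then VV[3][3]++ -> VV[3]=[3, 0, 4, 3]
Event 9: SEND 1->0: VV[1][1]++ -> VV[1]=[0, 2, 0, 0], msg_vec=[0, 2, 0, 0]; VV[0]=max(VV[0],msg_vec) then VV[0][0]++ -> VV[0]=[4, 2, 0, 0]
Event 10: SEND 0->2: VV[0][0]++ -> VV[0]=[5, 2, 0, 0], msg_vec=[5, 2, 0, 0]; VV[2]=max(VV[2],msg_vec) then VV[2][2]++ -> VV[2]=[5, 2, 5, 1]
Event 4 stamp: [0, 0, 2, 1]
Event 6 stamp: [0, 0, 4, 1]
[0, 0, 2, 1] <= [0, 0, 4, 1]? True
[0, 0, 4, 1] <= [0, 0, 2, 1]? False
Relation: before

Answer: before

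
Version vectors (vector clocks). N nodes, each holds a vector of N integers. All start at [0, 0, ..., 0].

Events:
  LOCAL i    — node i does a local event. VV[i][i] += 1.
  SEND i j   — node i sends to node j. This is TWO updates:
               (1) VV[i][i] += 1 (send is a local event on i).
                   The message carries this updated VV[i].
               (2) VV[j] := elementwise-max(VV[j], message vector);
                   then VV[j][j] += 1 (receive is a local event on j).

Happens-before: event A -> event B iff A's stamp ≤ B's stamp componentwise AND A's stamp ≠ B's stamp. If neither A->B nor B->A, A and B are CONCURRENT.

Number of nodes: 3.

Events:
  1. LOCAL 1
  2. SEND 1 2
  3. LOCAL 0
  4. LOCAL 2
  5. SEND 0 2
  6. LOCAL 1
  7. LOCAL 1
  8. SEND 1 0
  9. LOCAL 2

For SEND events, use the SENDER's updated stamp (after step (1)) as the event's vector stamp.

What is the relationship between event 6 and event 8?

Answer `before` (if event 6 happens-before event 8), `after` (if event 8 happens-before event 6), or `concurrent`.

Answer: before

Derivation:
Initial: VV[0]=[0, 0, 0]
Initial: VV[1]=[0, 0, 0]
Initial: VV[2]=[0, 0, 0]
Event 1: LOCAL 1: VV[1][1]++ -> VV[1]=[0, 1, 0]
Event 2: SEND 1->2: VV[1][1]++ -> VV[1]=[0, 2, 0], msg_vec=[0, 2, 0]; VV[2]=max(VV[2],msg_vec) then VV[2][2]++ -> VV[2]=[0, 2, 1]
Event 3: LOCAL 0: VV[0][0]++ -> VV[0]=[1, 0, 0]
Event 4: LOCAL 2: VV[2][2]++ -> VV[2]=[0, 2, 2]
Event 5: SEND 0->2: VV[0][0]++ -> VV[0]=[2, 0, 0], msg_vec=[2, 0, 0]; VV[2]=max(VV[2],msg_vec) then VV[2][2]++ -> VV[2]=[2, 2, 3]
Event 6: LOCAL 1: VV[1][1]++ -> VV[1]=[0, 3, 0]
Event 7: LOCAL 1: VV[1][1]++ -> VV[1]=[0, 4, 0]
Event 8: SEND 1->0: VV[1][1]++ -> VV[1]=[0, 5, 0], msg_vec=[0, 5, 0]; VV[0]=max(VV[0],msg_vec) then VV[0][0]++ -> VV[0]=[3, 5, 0]
Event 9: LOCAL 2: VV[2][2]++ -> VV[2]=[2, 2, 4]
Event 6 stamp: [0, 3, 0]
Event 8 stamp: [0, 5, 0]
[0, 3, 0] <= [0, 5, 0]? True
[0, 5, 0] <= [0, 3, 0]? False
Relation: before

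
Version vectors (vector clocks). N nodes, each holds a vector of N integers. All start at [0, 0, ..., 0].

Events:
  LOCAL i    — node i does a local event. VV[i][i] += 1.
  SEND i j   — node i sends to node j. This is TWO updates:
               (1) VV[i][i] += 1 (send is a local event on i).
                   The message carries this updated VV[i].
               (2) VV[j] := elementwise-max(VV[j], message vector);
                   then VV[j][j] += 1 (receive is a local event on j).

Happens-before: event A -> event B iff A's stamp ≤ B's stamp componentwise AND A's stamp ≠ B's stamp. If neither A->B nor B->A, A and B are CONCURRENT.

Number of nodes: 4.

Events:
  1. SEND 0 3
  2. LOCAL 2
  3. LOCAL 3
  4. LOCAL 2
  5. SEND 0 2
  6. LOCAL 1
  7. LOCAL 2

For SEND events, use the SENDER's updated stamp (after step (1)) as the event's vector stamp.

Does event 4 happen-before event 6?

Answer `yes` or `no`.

Initial: VV[0]=[0, 0, 0, 0]
Initial: VV[1]=[0, 0, 0, 0]
Initial: VV[2]=[0, 0, 0, 0]
Initial: VV[3]=[0, 0, 0, 0]
Event 1: SEND 0->3: VV[0][0]++ -> VV[0]=[1, 0, 0, 0], msg_vec=[1, 0, 0, 0]; VV[3]=max(VV[3],msg_vec) then VV[3][3]++ -> VV[3]=[1, 0, 0, 1]
Event 2: LOCAL 2: VV[2][2]++ -> VV[2]=[0, 0, 1, 0]
Event 3: LOCAL 3: VV[3][3]++ -> VV[3]=[1, 0, 0, 2]
Event 4: LOCAL 2: VV[2][2]++ -> VV[2]=[0, 0, 2, 0]
Event 5: SEND 0->2: VV[0][0]++ -> VV[0]=[2, 0, 0, 0], msg_vec=[2, 0, 0, 0]; VV[2]=max(VV[2],msg_vec) then VV[2][2]++ -> VV[2]=[2, 0, 3, 0]
Event 6: LOCAL 1: VV[1][1]++ -> VV[1]=[0, 1, 0, 0]
Event 7: LOCAL 2: VV[2][2]++ -> VV[2]=[2, 0, 4, 0]
Event 4 stamp: [0, 0, 2, 0]
Event 6 stamp: [0, 1, 0, 0]
[0, 0, 2, 0] <= [0, 1, 0, 0]? False. Equal? False. Happens-before: False

Answer: no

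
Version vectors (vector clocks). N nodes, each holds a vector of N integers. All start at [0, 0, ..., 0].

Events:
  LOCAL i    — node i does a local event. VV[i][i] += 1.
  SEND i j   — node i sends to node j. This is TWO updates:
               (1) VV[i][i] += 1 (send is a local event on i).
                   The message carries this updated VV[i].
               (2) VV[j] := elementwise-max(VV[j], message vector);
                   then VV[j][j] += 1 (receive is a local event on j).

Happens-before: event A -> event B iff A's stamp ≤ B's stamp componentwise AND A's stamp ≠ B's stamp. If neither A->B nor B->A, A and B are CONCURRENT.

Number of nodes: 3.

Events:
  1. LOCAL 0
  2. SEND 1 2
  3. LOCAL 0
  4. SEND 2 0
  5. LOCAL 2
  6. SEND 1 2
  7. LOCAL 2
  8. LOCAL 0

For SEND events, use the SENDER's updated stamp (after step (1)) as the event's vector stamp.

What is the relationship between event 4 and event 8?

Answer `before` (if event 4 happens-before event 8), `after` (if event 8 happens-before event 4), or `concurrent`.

Initial: VV[0]=[0, 0, 0]
Initial: VV[1]=[0, 0, 0]
Initial: VV[2]=[0, 0, 0]
Event 1: LOCAL 0: VV[0][0]++ -> VV[0]=[1, 0, 0]
Event 2: SEND 1->2: VV[1][1]++ -> VV[1]=[0, 1, 0], msg_vec=[0, 1, 0]; VV[2]=max(VV[2],msg_vec) then VV[2][2]++ -> VV[2]=[0, 1, 1]
Event 3: LOCAL 0: VV[0][0]++ -> VV[0]=[2, 0, 0]
Event 4: SEND 2->0: VV[2][2]++ -> VV[2]=[0, 1, 2], msg_vec=[0, 1, 2]; VV[0]=max(VV[0],msg_vec) then VV[0][0]++ -> VV[0]=[3, 1, 2]
Event 5: LOCAL 2: VV[2][2]++ -> VV[2]=[0, 1, 3]
Event 6: SEND 1->2: VV[1][1]++ -> VV[1]=[0, 2, 0], msg_vec=[0, 2, 0]; VV[2]=max(VV[2],msg_vec) then VV[2][2]++ -> VV[2]=[0, 2, 4]
Event 7: LOCAL 2: VV[2][2]++ -> VV[2]=[0, 2, 5]
Event 8: LOCAL 0: VV[0][0]++ -> VV[0]=[4, 1, 2]
Event 4 stamp: [0, 1, 2]
Event 8 stamp: [4, 1, 2]
[0, 1, 2] <= [4, 1, 2]? True
[4, 1, 2] <= [0, 1, 2]? False
Relation: before

Answer: before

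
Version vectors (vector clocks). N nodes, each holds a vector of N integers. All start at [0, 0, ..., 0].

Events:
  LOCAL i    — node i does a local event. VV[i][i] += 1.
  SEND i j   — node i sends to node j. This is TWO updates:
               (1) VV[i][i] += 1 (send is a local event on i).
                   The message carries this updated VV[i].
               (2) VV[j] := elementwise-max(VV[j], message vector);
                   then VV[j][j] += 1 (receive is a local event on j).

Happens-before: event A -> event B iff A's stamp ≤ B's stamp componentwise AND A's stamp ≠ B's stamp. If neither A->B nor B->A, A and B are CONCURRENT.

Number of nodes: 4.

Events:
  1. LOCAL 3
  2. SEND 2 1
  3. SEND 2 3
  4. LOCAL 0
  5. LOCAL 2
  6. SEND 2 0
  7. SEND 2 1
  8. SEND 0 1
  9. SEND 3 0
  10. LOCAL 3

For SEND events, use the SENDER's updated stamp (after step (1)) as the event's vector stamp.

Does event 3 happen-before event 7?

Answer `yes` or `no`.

Initial: VV[0]=[0, 0, 0, 0]
Initial: VV[1]=[0, 0, 0, 0]
Initial: VV[2]=[0, 0, 0, 0]
Initial: VV[3]=[0, 0, 0, 0]
Event 1: LOCAL 3: VV[3][3]++ -> VV[3]=[0, 0, 0, 1]
Event 2: SEND 2->1: VV[2][2]++ -> VV[2]=[0, 0, 1, 0], msg_vec=[0, 0, 1, 0]; VV[1]=max(VV[1],msg_vec) then VV[1][1]++ -> VV[1]=[0, 1, 1, 0]
Event 3: SEND 2->3: VV[2][2]++ -> VV[2]=[0, 0, 2, 0], msg_vec=[0, 0, 2, 0]; VV[3]=max(VV[3],msg_vec) then VV[3][3]++ -> VV[3]=[0, 0, 2, 2]
Event 4: LOCAL 0: VV[0][0]++ -> VV[0]=[1, 0, 0, 0]
Event 5: LOCAL 2: VV[2][2]++ -> VV[2]=[0, 0, 3, 0]
Event 6: SEND 2->0: VV[2][2]++ -> VV[2]=[0, 0, 4, 0], msg_vec=[0, 0, 4, 0]; VV[0]=max(VV[0],msg_vec) then VV[0][0]++ -> VV[0]=[2, 0, 4, 0]
Event 7: SEND 2->1: VV[2][2]++ -> VV[2]=[0, 0, 5, 0], msg_vec=[0, 0, 5, 0]; VV[1]=max(VV[1],msg_vec) then VV[1][1]++ -> VV[1]=[0, 2, 5, 0]
Event 8: SEND 0->1: VV[0][0]++ -> VV[0]=[3, 0, 4, 0], msg_vec=[3, 0, 4, 0]; VV[1]=max(VV[1],msg_vec) then VV[1][1]++ -> VV[1]=[3, 3, 5, 0]
Event 9: SEND 3->0: VV[3][3]++ -> VV[3]=[0, 0, 2, 3], msg_vec=[0, 0, 2, 3]; VV[0]=max(VV[0],msg_vec) then VV[0][0]++ -> VV[0]=[4, 0, 4, 3]
Event 10: LOCAL 3: VV[3][3]++ -> VV[3]=[0, 0, 2, 4]
Event 3 stamp: [0, 0, 2, 0]
Event 7 stamp: [0, 0, 5, 0]
[0, 0, 2, 0] <= [0, 0, 5, 0]? True. Equal? False. Happens-before: True

Answer: yes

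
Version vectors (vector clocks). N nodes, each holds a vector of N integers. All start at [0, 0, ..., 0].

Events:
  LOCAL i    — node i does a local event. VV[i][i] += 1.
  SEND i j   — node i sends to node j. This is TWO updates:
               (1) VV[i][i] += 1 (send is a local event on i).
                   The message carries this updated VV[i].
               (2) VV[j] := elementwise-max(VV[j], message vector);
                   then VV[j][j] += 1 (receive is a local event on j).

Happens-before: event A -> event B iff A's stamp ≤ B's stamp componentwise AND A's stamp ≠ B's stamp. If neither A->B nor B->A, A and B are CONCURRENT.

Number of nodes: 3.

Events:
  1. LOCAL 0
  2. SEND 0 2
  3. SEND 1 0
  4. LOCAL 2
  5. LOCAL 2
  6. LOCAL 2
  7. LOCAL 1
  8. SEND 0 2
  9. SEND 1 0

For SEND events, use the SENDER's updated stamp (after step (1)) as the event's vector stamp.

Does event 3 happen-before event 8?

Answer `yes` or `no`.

Answer: yes

Derivation:
Initial: VV[0]=[0, 0, 0]
Initial: VV[1]=[0, 0, 0]
Initial: VV[2]=[0, 0, 0]
Event 1: LOCAL 0: VV[0][0]++ -> VV[0]=[1, 0, 0]
Event 2: SEND 0->2: VV[0][0]++ -> VV[0]=[2, 0, 0], msg_vec=[2, 0, 0]; VV[2]=max(VV[2],msg_vec) then VV[2][2]++ -> VV[2]=[2, 0, 1]
Event 3: SEND 1->0: VV[1][1]++ -> VV[1]=[0, 1, 0], msg_vec=[0, 1, 0]; VV[0]=max(VV[0],msg_vec) then VV[0][0]++ -> VV[0]=[3, 1, 0]
Event 4: LOCAL 2: VV[2][2]++ -> VV[2]=[2, 0, 2]
Event 5: LOCAL 2: VV[2][2]++ -> VV[2]=[2, 0, 3]
Event 6: LOCAL 2: VV[2][2]++ -> VV[2]=[2, 0, 4]
Event 7: LOCAL 1: VV[1][1]++ -> VV[1]=[0, 2, 0]
Event 8: SEND 0->2: VV[0][0]++ -> VV[0]=[4, 1, 0], msg_vec=[4, 1, 0]; VV[2]=max(VV[2],msg_vec) then VV[2][2]++ -> VV[2]=[4, 1, 5]
Event 9: SEND 1->0: VV[1][1]++ -> VV[1]=[0, 3, 0], msg_vec=[0, 3, 0]; VV[0]=max(VV[0],msg_vec) then VV[0][0]++ -> VV[0]=[5, 3, 0]
Event 3 stamp: [0, 1, 0]
Event 8 stamp: [4, 1, 0]
[0, 1, 0] <= [4, 1, 0]? True. Equal? False. Happens-before: True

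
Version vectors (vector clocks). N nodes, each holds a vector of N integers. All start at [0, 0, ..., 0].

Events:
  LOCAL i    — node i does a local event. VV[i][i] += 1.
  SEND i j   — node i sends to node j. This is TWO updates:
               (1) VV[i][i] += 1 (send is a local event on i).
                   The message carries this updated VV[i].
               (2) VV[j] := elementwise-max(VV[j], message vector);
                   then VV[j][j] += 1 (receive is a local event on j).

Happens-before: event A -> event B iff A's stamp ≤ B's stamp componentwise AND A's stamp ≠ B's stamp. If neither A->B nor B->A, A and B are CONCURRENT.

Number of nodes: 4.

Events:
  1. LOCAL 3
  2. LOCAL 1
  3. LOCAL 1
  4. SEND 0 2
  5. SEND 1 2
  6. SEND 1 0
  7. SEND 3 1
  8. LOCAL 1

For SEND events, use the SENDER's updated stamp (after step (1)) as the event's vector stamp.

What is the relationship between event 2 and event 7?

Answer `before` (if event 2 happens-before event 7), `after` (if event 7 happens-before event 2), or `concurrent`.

Answer: concurrent

Derivation:
Initial: VV[0]=[0, 0, 0, 0]
Initial: VV[1]=[0, 0, 0, 0]
Initial: VV[2]=[0, 0, 0, 0]
Initial: VV[3]=[0, 0, 0, 0]
Event 1: LOCAL 3: VV[3][3]++ -> VV[3]=[0, 0, 0, 1]
Event 2: LOCAL 1: VV[1][1]++ -> VV[1]=[0, 1, 0, 0]
Event 3: LOCAL 1: VV[1][1]++ -> VV[1]=[0, 2, 0, 0]
Event 4: SEND 0->2: VV[0][0]++ -> VV[0]=[1, 0, 0, 0], msg_vec=[1, 0, 0, 0]; VV[2]=max(VV[2],msg_vec) then VV[2][2]++ -> VV[2]=[1, 0, 1, 0]
Event 5: SEND 1->2: VV[1][1]++ -> VV[1]=[0, 3, 0, 0], msg_vec=[0, 3, 0, 0]; VV[2]=max(VV[2],msg_vec) then VV[2][2]++ -> VV[2]=[1, 3, 2, 0]
Event 6: SEND 1->0: VV[1][1]++ -> VV[1]=[0, 4, 0, 0], msg_vec=[0, 4, 0, 0]; VV[0]=max(VV[0],msg_vec) then VV[0][0]++ -> VV[0]=[2, 4, 0, 0]
Event 7: SEND 3->1: VV[3][3]++ -> VV[3]=[0, 0, 0, 2], msg_vec=[0, 0, 0, 2]; VV[1]=max(VV[1],msg_vec) then VV[1][1]++ -> VV[1]=[0, 5, 0, 2]
Event 8: LOCAL 1: VV[1][1]++ -> VV[1]=[0, 6, 0, 2]
Event 2 stamp: [0, 1, 0, 0]
Event 7 stamp: [0, 0, 0, 2]
[0, 1, 0, 0] <= [0, 0, 0, 2]? False
[0, 0, 0, 2] <= [0, 1, 0, 0]? False
Relation: concurrent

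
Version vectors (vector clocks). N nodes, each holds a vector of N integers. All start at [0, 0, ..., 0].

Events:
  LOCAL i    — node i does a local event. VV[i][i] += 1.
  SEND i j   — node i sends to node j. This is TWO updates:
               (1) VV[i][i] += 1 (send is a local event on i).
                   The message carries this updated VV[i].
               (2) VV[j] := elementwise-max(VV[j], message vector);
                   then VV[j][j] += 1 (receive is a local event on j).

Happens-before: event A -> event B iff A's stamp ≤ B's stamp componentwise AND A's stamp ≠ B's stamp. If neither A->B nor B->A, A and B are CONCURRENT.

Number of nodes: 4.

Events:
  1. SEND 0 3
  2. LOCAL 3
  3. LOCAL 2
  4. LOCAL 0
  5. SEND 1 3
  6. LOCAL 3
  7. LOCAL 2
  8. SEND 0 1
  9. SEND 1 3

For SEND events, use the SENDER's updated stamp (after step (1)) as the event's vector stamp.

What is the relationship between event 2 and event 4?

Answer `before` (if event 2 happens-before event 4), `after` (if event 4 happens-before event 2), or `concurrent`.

Initial: VV[0]=[0, 0, 0, 0]
Initial: VV[1]=[0, 0, 0, 0]
Initial: VV[2]=[0, 0, 0, 0]
Initial: VV[3]=[0, 0, 0, 0]
Event 1: SEND 0->3: VV[0][0]++ -> VV[0]=[1, 0, 0, 0], msg_vec=[1, 0, 0, 0]; VV[3]=max(VV[3],msg_vec) then VV[3][3]++ -> VV[3]=[1, 0, 0, 1]
Event 2: LOCAL 3: VV[3][3]++ -> VV[3]=[1, 0, 0, 2]
Event 3: LOCAL 2: VV[2][2]++ -> VV[2]=[0, 0, 1, 0]
Event 4: LOCAL 0: VV[0][0]++ -> VV[0]=[2, 0, 0, 0]
Event 5: SEND 1->3: VV[1][1]++ -> VV[1]=[0, 1, 0, 0], msg_vec=[0, 1, 0, 0]; VV[3]=max(VV[3],msg_vec) then VV[3][3]++ -> VV[3]=[1, 1, 0, 3]
Event 6: LOCAL 3: VV[3][3]++ -> VV[3]=[1, 1, 0, 4]
Event 7: LOCAL 2: VV[2][2]++ -> VV[2]=[0, 0, 2, 0]
Event 8: SEND 0->1: VV[0][0]++ -> VV[0]=[3, 0, 0, 0], msg_vec=[3, 0, 0, 0]; VV[1]=max(VV[1],msg_vec) then VV[1][1]++ -> VV[1]=[3, 2, 0, 0]
Event 9: SEND 1->3: VV[1][1]++ -> VV[1]=[3, 3, 0, 0], msg_vec=[3, 3, 0, 0]; VV[3]=max(VV[3],msg_vec) then VV[3][3]++ -> VV[3]=[3, 3, 0, 5]
Event 2 stamp: [1, 0, 0, 2]
Event 4 stamp: [2, 0, 0, 0]
[1, 0, 0, 2] <= [2, 0, 0, 0]? False
[2, 0, 0, 0] <= [1, 0, 0, 2]? False
Relation: concurrent

Answer: concurrent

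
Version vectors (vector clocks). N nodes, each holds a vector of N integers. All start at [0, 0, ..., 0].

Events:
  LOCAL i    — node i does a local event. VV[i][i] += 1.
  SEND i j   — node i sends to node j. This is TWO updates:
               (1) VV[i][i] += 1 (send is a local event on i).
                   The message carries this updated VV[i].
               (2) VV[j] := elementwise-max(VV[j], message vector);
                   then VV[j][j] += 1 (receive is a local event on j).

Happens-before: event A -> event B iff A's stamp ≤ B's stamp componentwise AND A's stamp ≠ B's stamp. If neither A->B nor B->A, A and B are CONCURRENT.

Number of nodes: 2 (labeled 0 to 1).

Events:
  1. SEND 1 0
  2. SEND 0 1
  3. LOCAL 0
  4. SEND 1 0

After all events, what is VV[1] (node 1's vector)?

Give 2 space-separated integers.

Initial: VV[0]=[0, 0]
Initial: VV[1]=[0, 0]
Event 1: SEND 1->0: VV[1][1]++ -> VV[1]=[0, 1], msg_vec=[0, 1]; VV[0]=max(VV[0],msg_vec) then VV[0][0]++ -> VV[0]=[1, 1]
Event 2: SEND 0->1: VV[0][0]++ -> VV[0]=[2, 1], msg_vec=[2, 1]; VV[1]=max(VV[1],msg_vec) then VV[1][1]++ -> VV[1]=[2, 2]
Event 3: LOCAL 0: VV[0][0]++ -> VV[0]=[3, 1]
Event 4: SEND 1->0: VV[1][1]++ -> VV[1]=[2, 3], msg_vec=[2, 3]; VV[0]=max(VV[0],msg_vec) then VV[0][0]++ -> VV[0]=[4, 3]
Final vectors: VV[0]=[4, 3]; VV[1]=[2, 3]

Answer: 2 3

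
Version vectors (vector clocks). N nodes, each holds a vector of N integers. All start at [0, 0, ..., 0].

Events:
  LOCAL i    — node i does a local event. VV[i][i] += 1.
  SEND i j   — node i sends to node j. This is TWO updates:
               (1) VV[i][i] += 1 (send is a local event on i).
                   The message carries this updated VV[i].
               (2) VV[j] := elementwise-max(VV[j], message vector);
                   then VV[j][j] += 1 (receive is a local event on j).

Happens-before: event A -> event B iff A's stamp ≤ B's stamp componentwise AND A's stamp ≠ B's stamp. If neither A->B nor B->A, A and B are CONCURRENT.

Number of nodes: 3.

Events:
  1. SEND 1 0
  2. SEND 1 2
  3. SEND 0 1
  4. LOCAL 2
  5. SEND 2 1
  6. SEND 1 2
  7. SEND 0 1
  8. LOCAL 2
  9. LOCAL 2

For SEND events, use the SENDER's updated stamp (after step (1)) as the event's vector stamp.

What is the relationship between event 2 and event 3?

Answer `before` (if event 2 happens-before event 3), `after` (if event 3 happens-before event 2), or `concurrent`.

Initial: VV[0]=[0, 0, 0]
Initial: VV[1]=[0, 0, 0]
Initial: VV[2]=[0, 0, 0]
Event 1: SEND 1->0: VV[1][1]++ -> VV[1]=[0, 1, 0], msg_vec=[0, 1, 0]; VV[0]=max(VV[0],msg_vec) then VV[0][0]++ -> VV[0]=[1, 1, 0]
Event 2: SEND 1->2: VV[1][1]++ -> VV[1]=[0, 2, 0], msg_vec=[0, 2, 0]; VV[2]=max(VV[2],msg_vec) then VV[2][2]++ -> VV[2]=[0, 2, 1]
Event 3: SEND 0->1: VV[0][0]++ -> VV[0]=[2, 1, 0], msg_vec=[2, 1, 0]; VV[1]=max(VV[1],msg_vec) then VV[1][1]++ -> VV[1]=[2, 3, 0]
Event 4: LOCAL 2: VV[2][2]++ -> VV[2]=[0, 2, 2]
Event 5: SEND 2->1: VV[2][2]++ -> VV[2]=[0, 2, 3], msg_vec=[0, 2, 3]; VV[1]=max(VV[1],msg_vec) then VV[1][1]++ -> VV[1]=[2, 4, 3]
Event 6: SEND 1->2: VV[1][1]++ -> VV[1]=[2, 5, 3], msg_vec=[2, 5, 3]; VV[2]=max(VV[2],msg_vec) then VV[2][2]++ -> VV[2]=[2, 5, 4]
Event 7: SEND 0->1: VV[0][0]++ -> VV[0]=[3, 1, 0], msg_vec=[3, 1, 0]; VV[1]=max(VV[1],msg_vec) then VV[1][1]++ -> VV[1]=[3, 6, 3]
Event 8: LOCAL 2: VV[2][2]++ -> VV[2]=[2, 5, 5]
Event 9: LOCAL 2: VV[2][2]++ -> VV[2]=[2, 5, 6]
Event 2 stamp: [0, 2, 0]
Event 3 stamp: [2, 1, 0]
[0, 2, 0] <= [2, 1, 0]? False
[2, 1, 0] <= [0, 2, 0]? False
Relation: concurrent

Answer: concurrent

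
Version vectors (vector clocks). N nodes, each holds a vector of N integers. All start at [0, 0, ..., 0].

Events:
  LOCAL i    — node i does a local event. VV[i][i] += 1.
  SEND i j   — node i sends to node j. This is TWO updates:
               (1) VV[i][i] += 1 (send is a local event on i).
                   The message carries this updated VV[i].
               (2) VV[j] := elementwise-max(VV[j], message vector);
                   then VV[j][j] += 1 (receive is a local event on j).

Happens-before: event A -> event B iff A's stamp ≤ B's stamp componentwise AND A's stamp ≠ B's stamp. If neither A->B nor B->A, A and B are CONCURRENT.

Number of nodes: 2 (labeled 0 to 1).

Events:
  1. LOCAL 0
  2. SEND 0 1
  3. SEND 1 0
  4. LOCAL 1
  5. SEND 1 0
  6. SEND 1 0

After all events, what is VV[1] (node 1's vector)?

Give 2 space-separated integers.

Answer: 2 5

Derivation:
Initial: VV[0]=[0, 0]
Initial: VV[1]=[0, 0]
Event 1: LOCAL 0: VV[0][0]++ -> VV[0]=[1, 0]
Event 2: SEND 0->1: VV[0][0]++ -> VV[0]=[2, 0], msg_vec=[2, 0]; VV[1]=max(VV[1],msg_vec) then VV[1][1]++ -> VV[1]=[2, 1]
Event 3: SEND 1->0: VV[1][1]++ -> VV[1]=[2, 2], msg_vec=[2, 2]; VV[0]=max(VV[0],msg_vec) then VV[0][0]++ -> VV[0]=[3, 2]
Event 4: LOCAL 1: VV[1][1]++ -> VV[1]=[2, 3]
Event 5: SEND 1->0: VV[1][1]++ -> VV[1]=[2, 4], msg_vec=[2, 4]; VV[0]=max(VV[0],msg_vec) then VV[0][0]++ -> VV[0]=[4, 4]
Event 6: SEND 1->0: VV[1][1]++ -> VV[1]=[2, 5], msg_vec=[2, 5]; VV[0]=max(VV[0],msg_vec) then VV[0][0]++ -> VV[0]=[5, 5]
Final vectors: VV[0]=[5, 5]; VV[1]=[2, 5]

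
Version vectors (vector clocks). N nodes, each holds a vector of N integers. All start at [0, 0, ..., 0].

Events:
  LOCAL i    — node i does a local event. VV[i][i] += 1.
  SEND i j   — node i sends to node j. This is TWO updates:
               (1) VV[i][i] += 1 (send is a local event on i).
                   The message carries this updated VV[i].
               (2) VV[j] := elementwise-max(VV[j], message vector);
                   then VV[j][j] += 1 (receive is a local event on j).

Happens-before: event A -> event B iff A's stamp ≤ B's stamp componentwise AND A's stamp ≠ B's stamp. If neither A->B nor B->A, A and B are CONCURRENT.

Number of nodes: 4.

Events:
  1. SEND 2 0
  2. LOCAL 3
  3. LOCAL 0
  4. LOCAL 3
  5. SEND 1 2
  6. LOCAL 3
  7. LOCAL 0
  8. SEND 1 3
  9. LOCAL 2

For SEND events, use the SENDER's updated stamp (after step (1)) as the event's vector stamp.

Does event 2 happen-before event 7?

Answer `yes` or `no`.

Initial: VV[0]=[0, 0, 0, 0]
Initial: VV[1]=[0, 0, 0, 0]
Initial: VV[2]=[0, 0, 0, 0]
Initial: VV[3]=[0, 0, 0, 0]
Event 1: SEND 2->0: VV[2][2]++ -> VV[2]=[0, 0, 1, 0], msg_vec=[0, 0, 1, 0]; VV[0]=max(VV[0],msg_vec) then VV[0][0]++ -> VV[0]=[1, 0, 1, 0]
Event 2: LOCAL 3: VV[3][3]++ -> VV[3]=[0, 0, 0, 1]
Event 3: LOCAL 0: VV[0][0]++ -> VV[0]=[2, 0, 1, 0]
Event 4: LOCAL 3: VV[3][3]++ -> VV[3]=[0, 0, 0, 2]
Event 5: SEND 1->2: VV[1][1]++ -> VV[1]=[0, 1, 0, 0], msg_vec=[0, 1, 0, 0]; VV[2]=max(VV[2],msg_vec) then VV[2][2]++ -> VV[2]=[0, 1, 2, 0]
Event 6: LOCAL 3: VV[3][3]++ -> VV[3]=[0, 0, 0, 3]
Event 7: LOCAL 0: VV[0][0]++ -> VV[0]=[3, 0, 1, 0]
Event 8: SEND 1->3: VV[1][1]++ -> VV[1]=[0, 2, 0, 0], msg_vec=[0, 2, 0, 0]; VV[3]=max(VV[3],msg_vec) then VV[3][3]++ -> VV[3]=[0, 2, 0, 4]
Event 9: LOCAL 2: VV[2][2]++ -> VV[2]=[0, 1, 3, 0]
Event 2 stamp: [0, 0, 0, 1]
Event 7 stamp: [3, 0, 1, 0]
[0, 0, 0, 1] <= [3, 0, 1, 0]? False. Equal? False. Happens-before: False

Answer: no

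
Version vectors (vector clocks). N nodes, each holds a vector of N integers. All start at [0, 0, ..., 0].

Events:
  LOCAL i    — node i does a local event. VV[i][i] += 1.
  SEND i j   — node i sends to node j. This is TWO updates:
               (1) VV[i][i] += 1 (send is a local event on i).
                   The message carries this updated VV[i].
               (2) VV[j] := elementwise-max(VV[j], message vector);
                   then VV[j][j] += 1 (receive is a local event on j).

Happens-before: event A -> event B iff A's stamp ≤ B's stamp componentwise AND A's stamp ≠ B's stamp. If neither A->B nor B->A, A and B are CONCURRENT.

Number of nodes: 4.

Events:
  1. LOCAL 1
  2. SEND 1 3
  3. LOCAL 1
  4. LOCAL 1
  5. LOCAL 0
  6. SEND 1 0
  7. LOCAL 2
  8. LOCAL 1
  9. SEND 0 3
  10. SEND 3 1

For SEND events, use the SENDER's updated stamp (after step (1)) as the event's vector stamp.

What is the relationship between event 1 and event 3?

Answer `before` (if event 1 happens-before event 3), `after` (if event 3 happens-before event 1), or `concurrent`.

Initial: VV[0]=[0, 0, 0, 0]
Initial: VV[1]=[0, 0, 0, 0]
Initial: VV[2]=[0, 0, 0, 0]
Initial: VV[3]=[0, 0, 0, 0]
Event 1: LOCAL 1: VV[1][1]++ -> VV[1]=[0, 1, 0, 0]
Event 2: SEND 1->3: VV[1][1]++ -> VV[1]=[0, 2, 0, 0], msg_vec=[0, 2, 0, 0]; VV[3]=max(VV[3],msg_vec) then VV[3][3]++ -> VV[3]=[0, 2, 0, 1]
Event 3: LOCAL 1: VV[1][1]++ -> VV[1]=[0, 3, 0, 0]
Event 4: LOCAL 1: VV[1][1]++ -> VV[1]=[0, 4, 0, 0]
Event 5: LOCAL 0: VV[0][0]++ -> VV[0]=[1, 0, 0, 0]
Event 6: SEND 1->0: VV[1][1]++ -> VV[1]=[0, 5, 0, 0], msg_vec=[0, 5, 0, 0]; VV[0]=max(VV[0],msg_vec) then VV[0][0]++ -> VV[0]=[2, 5, 0, 0]
Event 7: LOCAL 2: VV[2][2]++ -> VV[2]=[0, 0, 1, 0]
Event 8: LOCAL 1: VV[1][1]++ -> VV[1]=[0, 6, 0, 0]
Event 9: SEND 0->3: VV[0][0]++ -> VV[0]=[3, 5, 0, 0], msg_vec=[3, 5, 0, 0]; VV[3]=max(VV[3],msg_vec) then VV[3][3]++ -> VV[3]=[3, 5, 0, 2]
Event 10: SEND 3->1: VV[3][3]++ -> VV[3]=[3, 5, 0, 3], msg_vec=[3, 5, 0, 3]; VV[1]=max(VV[1],msg_vec) then VV[1][1]++ -> VV[1]=[3, 7, 0, 3]
Event 1 stamp: [0, 1, 0, 0]
Event 3 stamp: [0, 3, 0, 0]
[0, 1, 0, 0] <= [0, 3, 0, 0]? True
[0, 3, 0, 0] <= [0, 1, 0, 0]? False
Relation: before

Answer: before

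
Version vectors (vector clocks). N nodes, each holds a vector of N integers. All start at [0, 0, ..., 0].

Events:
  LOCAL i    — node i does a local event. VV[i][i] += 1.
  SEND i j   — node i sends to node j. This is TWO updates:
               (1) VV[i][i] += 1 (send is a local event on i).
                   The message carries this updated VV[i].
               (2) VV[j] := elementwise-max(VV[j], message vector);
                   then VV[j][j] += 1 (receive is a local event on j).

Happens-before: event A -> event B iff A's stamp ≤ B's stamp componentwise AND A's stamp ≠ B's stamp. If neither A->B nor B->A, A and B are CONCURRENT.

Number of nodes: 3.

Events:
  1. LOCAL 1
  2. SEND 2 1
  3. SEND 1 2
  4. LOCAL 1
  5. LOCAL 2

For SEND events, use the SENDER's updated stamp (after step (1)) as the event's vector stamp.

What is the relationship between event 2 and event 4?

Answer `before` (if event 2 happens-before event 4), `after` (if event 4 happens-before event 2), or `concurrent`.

Initial: VV[0]=[0, 0, 0]
Initial: VV[1]=[0, 0, 0]
Initial: VV[2]=[0, 0, 0]
Event 1: LOCAL 1: VV[1][1]++ -> VV[1]=[0, 1, 0]
Event 2: SEND 2->1: VV[2][2]++ -> VV[2]=[0, 0, 1], msg_vec=[0, 0, 1]; VV[1]=max(VV[1],msg_vec) then VV[1][1]++ -> VV[1]=[0, 2, 1]
Event 3: SEND 1->2: VV[1][1]++ -> VV[1]=[0, 3, 1], msg_vec=[0, 3, 1]; VV[2]=max(VV[2],msg_vec) then VV[2][2]++ -> VV[2]=[0, 3, 2]
Event 4: LOCAL 1: VV[1][1]++ -> VV[1]=[0, 4, 1]
Event 5: LOCAL 2: VV[2][2]++ -> VV[2]=[0, 3, 3]
Event 2 stamp: [0, 0, 1]
Event 4 stamp: [0, 4, 1]
[0, 0, 1] <= [0, 4, 1]? True
[0, 4, 1] <= [0, 0, 1]? False
Relation: before

Answer: before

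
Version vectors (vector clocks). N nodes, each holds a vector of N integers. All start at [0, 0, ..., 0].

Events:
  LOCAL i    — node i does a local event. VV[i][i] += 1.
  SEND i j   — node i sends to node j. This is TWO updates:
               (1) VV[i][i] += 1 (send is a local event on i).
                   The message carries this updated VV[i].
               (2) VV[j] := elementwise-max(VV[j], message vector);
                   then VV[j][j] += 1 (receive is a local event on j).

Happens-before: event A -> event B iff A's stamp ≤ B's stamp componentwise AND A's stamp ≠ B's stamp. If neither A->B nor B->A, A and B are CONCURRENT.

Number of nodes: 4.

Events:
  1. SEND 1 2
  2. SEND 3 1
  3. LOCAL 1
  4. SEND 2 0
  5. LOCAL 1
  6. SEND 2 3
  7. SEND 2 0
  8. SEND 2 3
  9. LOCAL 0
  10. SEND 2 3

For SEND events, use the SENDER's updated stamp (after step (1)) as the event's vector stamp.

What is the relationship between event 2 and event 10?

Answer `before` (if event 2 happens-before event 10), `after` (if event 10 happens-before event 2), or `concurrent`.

Answer: concurrent

Derivation:
Initial: VV[0]=[0, 0, 0, 0]
Initial: VV[1]=[0, 0, 0, 0]
Initial: VV[2]=[0, 0, 0, 0]
Initial: VV[3]=[0, 0, 0, 0]
Event 1: SEND 1->2: VV[1][1]++ -> VV[1]=[0, 1, 0, 0], msg_vec=[0, 1, 0, 0]; VV[2]=max(VV[2],msg_vec) then VV[2][2]++ -> VV[2]=[0, 1, 1, 0]
Event 2: SEND 3->1: VV[3][3]++ -> VV[3]=[0, 0, 0, 1], msg_vec=[0, 0, 0, 1]; VV[1]=max(VV[1],msg_vec) then VV[1][1]++ -> VV[1]=[0, 2, 0, 1]
Event 3: LOCAL 1: VV[1][1]++ -> VV[1]=[0, 3, 0, 1]
Event 4: SEND 2->0: VV[2][2]++ -> VV[2]=[0, 1, 2, 0], msg_vec=[0, 1, 2, 0]; VV[0]=max(VV[0],msg_vec) then VV[0][0]++ -> VV[0]=[1, 1, 2, 0]
Event 5: LOCAL 1: VV[1][1]++ -> VV[1]=[0, 4, 0, 1]
Event 6: SEND 2->3: VV[2][2]++ -> VV[2]=[0, 1, 3, 0], msg_vec=[0, 1, 3, 0]; VV[3]=max(VV[3],msg_vec) then VV[3][3]++ -> VV[3]=[0, 1, 3, 2]
Event 7: SEND 2->0: VV[2][2]++ -> VV[2]=[0, 1, 4, 0], msg_vec=[0, 1, 4, 0]; VV[0]=max(VV[0],msg_vec) then VV[0][0]++ -> VV[0]=[2, 1, 4, 0]
Event 8: SEND 2->3: VV[2][2]++ -> VV[2]=[0, 1, 5, 0], msg_vec=[0, 1, 5, 0]; VV[3]=max(VV[3],msg_vec) then VV[3][3]++ -> VV[3]=[0, 1, 5, 3]
Event 9: LOCAL 0: VV[0][0]++ -> VV[0]=[3, 1, 4, 0]
Event 10: SEND 2->3: VV[2][2]++ -> VV[2]=[0, 1, 6, 0], msg_vec=[0, 1, 6, 0]; VV[3]=max(VV[3],msg_vec) then VV[3][3]++ -> VV[3]=[0, 1, 6, 4]
Event 2 stamp: [0, 0, 0, 1]
Event 10 stamp: [0, 1, 6, 0]
[0, 0, 0, 1] <= [0, 1, 6, 0]? False
[0, 1, 6, 0] <= [0, 0, 0, 1]? False
Relation: concurrent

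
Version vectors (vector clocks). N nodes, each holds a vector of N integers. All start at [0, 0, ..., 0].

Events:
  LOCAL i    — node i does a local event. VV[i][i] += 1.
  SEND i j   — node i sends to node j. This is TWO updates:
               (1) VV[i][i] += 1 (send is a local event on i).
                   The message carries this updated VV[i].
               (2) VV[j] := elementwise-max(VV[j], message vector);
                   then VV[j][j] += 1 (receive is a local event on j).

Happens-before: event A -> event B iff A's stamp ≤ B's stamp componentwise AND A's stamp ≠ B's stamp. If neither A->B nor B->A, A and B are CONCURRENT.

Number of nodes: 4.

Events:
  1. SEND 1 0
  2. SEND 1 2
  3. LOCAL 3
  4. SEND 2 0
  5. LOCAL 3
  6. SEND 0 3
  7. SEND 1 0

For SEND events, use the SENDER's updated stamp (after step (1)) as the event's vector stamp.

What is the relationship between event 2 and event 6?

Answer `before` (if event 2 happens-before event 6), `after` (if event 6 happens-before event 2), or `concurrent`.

Initial: VV[0]=[0, 0, 0, 0]
Initial: VV[1]=[0, 0, 0, 0]
Initial: VV[2]=[0, 0, 0, 0]
Initial: VV[3]=[0, 0, 0, 0]
Event 1: SEND 1->0: VV[1][1]++ -> VV[1]=[0, 1, 0, 0], msg_vec=[0, 1, 0, 0]; VV[0]=max(VV[0],msg_vec) then VV[0][0]++ -> VV[0]=[1, 1, 0, 0]
Event 2: SEND 1->2: VV[1][1]++ -> VV[1]=[0, 2, 0, 0], msg_vec=[0, 2, 0, 0]; VV[2]=max(VV[2],msg_vec) then VV[2][2]++ -> VV[2]=[0, 2, 1, 0]
Event 3: LOCAL 3: VV[3][3]++ -> VV[3]=[0, 0, 0, 1]
Event 4: SEND 2->0: VV[2][2]++ -> VV[2]=[0, 2, 2, 0], msg_vec=[0, 2, 2, 0]; VV[0]=max(VV[0],msg_vec) then VV[0][0]++ -> VV[0]=[2, 2, 2, 0]
Event 5: LOCAL 3: VV[3][3]++ -> VV[3]=[0, 0, 0, 2]
Event 6: SEND 0->3: VV[0][0]++ -> VV[0]=[3, 2, 2, 0], msg_vec=[3, 2, 2, 0]; VV[3]=max(VV[3],msg_vec) then VV[3][3]++ -> VV[3]=[3, 2, 2, 3]
Event 7: SEND 1->0: VV[1][1]++ -> VV[1]=[0, 3, 0, 0], msg_vec=[0, 3, 0, 0]; VV[0]=max(VV[0],msg_vec) then VV[0][0]++ -> VV[0]=[4, 3, 2, 0]
Event 2 stamp: [0, 2, 0, 0]
Event 6 stamp: [3, 2, 2, 0]
[0, 2, 0, 0] <= [3, 2, 2, 0]? True
[3, 2, 2, 0] <= [0, 2, 0, 0]? False
Relation: before

Answer: before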